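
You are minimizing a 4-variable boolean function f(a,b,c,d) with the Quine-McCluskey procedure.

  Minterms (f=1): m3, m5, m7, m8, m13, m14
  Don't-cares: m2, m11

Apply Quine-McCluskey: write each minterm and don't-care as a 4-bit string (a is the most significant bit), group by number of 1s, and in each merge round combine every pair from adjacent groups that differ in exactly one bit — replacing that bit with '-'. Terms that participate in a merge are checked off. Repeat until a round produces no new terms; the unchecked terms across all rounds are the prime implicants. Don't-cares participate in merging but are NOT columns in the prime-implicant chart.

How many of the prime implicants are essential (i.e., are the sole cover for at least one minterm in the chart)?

size-2^0 implicants → 0010(✓)  0011(✓)  0101(✓)  0111(✓)  1000  1011(✓)  1101(✓)  1110
size-2^1 implicants → -011  -101  0-11  001-  01-1
Unchecked terms (primes): -011, -101, 0-11, 001-, 01-1, 1000, 1110
Minterm coverage:
  m3 ⊆ -011,0-11,001-
  m5 ⊆ -101,01-1
  m7 ⊆ 0-11,01-1
  m8 ⊆ 1000 [E]
  m13 ⊆ -101 [E]
  m14 ⊆ 1110 [E]
E = {-101, 1000, 1110}

3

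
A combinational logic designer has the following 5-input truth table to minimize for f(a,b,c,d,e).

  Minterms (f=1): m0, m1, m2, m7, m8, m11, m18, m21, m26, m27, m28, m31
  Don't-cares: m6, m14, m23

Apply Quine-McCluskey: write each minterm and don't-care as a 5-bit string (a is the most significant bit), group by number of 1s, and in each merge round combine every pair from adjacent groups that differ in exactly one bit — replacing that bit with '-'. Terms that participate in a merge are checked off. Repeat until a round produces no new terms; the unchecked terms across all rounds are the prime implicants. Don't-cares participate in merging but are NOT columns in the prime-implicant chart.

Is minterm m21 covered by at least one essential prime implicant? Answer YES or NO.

size-2^0 implicants → 00000(✓)  00001(✓)  00010(✓)  00110(✓)  00111(✓)  01000(✓)  01011(✓)  01110(✓)  10010(✓)  10101(✓)  10111(✓)  11010(✓)  11011(✓)  11100  11111(✓)
size-2^1 implicants → -0010  -0111  -1011  0-000  0-110  00-10  000-0  0000-  0011-  1-010  1-111  101-1  11-11  1101-
Unchecked terms (primes): -0010, -0111, -1011, 0-000, 0-110, 00-10, 000-0, 0000-, 0011-, 1-010, 1-111, 101-1, 11-11, 1101-, 11100
Minterm coverage:
  m0 ⊆ 0-000,000-0,0000-
  m1 ⊆ 0000- [E]
  m2 ⊆ -0010,00-10,000-0
  m7 ⊆ -0111,0011-
  m8 ⊆ 0-000 [E]
  m11 ⊆ -1011 [E]
  m18 ⊆ -0010,1-010
  m21 ⊆ 101-1 [E]
  m26 ⊆ 1-010,1101-
  m27 ⊆ -1011,11-11,1101-
  m28 ⊆ 11100 [E]
  m31 ⊆ 1-111,11-11
E = {-1011, 0-000, 0000-, 101-1, 11100}

YES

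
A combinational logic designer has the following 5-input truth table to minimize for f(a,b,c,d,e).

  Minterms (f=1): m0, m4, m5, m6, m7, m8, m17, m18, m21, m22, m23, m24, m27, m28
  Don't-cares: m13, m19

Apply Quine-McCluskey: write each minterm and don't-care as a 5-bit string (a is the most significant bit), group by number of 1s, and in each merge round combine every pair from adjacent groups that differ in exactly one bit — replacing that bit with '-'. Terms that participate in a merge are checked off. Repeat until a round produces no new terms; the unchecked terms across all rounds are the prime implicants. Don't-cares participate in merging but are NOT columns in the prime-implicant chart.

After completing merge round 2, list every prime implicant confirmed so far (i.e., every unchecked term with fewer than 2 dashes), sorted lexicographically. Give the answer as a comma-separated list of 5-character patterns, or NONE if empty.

-1000, 0-000, 0-101, 00-00, 1-011, 11-00

size-2^0 implicants → 00000(✓)  00100(✓)  00101(✓)  00110(✓)  00111(✓)  01000(✓)  01101(✓)  10001(✓)  10010(✓)  10011(✓)  10101(✓)  10110(✓)  10111(✓)  11000(✓)  11011(✓)  11100(✓)
size-2^1 implicants → -0101(✓)  -0110(✓)  -0111(✓)  -1000  0-000  0-101  00-00  001-0(✓)  001-1(✓)  0010-(✓)  0011-(✓)  1-011  10-01(✓)  10-10(✓)  10-11(✓)  100-1(✓)  1001-(✓)  101-1(✓)  1011-(✓)  11-00
size-2^2 implicants → -01-1  -011-  001--  10--1  10-1-
Unchecked terms (primes): -01-1, -011-, -1000, 0-000, 0-101, 00-00, 001--, 1-011, 10--1, 10-1-, 11-00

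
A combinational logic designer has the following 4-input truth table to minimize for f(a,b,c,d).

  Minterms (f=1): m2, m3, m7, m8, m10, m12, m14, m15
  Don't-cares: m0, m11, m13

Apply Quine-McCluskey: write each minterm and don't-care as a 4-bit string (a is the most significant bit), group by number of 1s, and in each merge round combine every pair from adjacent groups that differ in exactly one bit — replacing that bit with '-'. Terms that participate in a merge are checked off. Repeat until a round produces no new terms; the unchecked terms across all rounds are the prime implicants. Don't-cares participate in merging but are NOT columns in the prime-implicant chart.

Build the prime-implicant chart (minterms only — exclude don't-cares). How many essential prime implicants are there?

[col 0] 0000*, 0010*, 0011*, 0111*, 1000*, 1010*, 1011*, 1100*, 1101*, 1110*, 1111*
[col 1] -000*, -010*, -011*, -111*, 0-11*, 00-0*, 001-*, 1-00*, 1-10*, 1-11*, 10-0*, 101-*, 11-0*, 11-1*, 110-*, 111-*
[col 2] --11, -0-0, -01-, 1--0, 1-1-, 11--
Prime implicants: --11, -0-0, -01-, 1--0, 1-1-, 11--
PI chart (minterm → PIs covering it):
  2 | -0-0,-01-
  3 | --11,-01-
  7 | --11  (sole → essential)
  8 | -0-0,1--0
  10 | -0-0,-01-,1--0,1-1-
  12 | 1--0,11--
  14 | 1--0,1-1-,11--
  15 | --11,1-1-,11--
Essential prime implicants: --11

1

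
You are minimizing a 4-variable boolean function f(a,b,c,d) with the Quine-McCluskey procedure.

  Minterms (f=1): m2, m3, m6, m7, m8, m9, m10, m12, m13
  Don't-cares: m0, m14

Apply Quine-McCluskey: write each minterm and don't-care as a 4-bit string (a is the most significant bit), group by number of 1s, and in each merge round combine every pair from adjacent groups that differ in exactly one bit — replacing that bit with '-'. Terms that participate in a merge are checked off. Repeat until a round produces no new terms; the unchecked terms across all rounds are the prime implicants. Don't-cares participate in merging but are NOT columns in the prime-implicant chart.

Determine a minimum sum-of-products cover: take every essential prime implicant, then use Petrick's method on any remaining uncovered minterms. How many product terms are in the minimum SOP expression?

3

Round 0: 0000✓ 0010✓ 0011✓ 0110✓ 0111✓ 1000✓ 1001✓ 1010✓ 1100✓ 1101✓ 1110✓
Round 1: -000✓ -010✓ -110✓ 0-10✓ 0-11✓ 00-0✓ 001-✓ 011-✓ 1-00✓ 1-01✓ 1-10✓ 10-0✓ 100-✓ 11-0✓ 110-✓
Round 2: --10 -0-0 0-1- 1--0 1-0-
PIs = {--10, -0-0, 0-1-, 1--0, 1-0-}
Coverage chart:
  m2: --10,-0-0,0-1-
  m3: 0-1- ←essential
  m6: --10,0-1-
  m7: 0-1- ←essential
  m8: -0-0,1--0,1-0-
  m9: 1-0- ←essential
  m10: --10,-0-0,1--0
  m12: 1--0,1-0-
  m13: 1-0- ←essential
Essential: 0-1-, 1-0-
Petrick residual → --10
Min cover (3 terms): cd' + a'c + ac'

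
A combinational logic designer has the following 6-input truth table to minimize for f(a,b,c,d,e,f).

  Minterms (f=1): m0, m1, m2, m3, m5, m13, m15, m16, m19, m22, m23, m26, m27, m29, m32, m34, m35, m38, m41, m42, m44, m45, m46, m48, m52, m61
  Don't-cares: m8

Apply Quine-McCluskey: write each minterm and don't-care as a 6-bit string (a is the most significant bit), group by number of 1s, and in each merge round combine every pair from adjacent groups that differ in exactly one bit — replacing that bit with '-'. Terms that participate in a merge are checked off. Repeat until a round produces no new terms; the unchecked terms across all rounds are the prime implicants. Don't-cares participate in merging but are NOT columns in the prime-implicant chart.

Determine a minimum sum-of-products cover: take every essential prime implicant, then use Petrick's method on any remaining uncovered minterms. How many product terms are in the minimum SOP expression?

size-2^0 implicants → 000000(✓)  000001(✓)  000010(✓)  000011(✓)  000101(✓)  001000(✓)  001101(✓)  001111(✓)  010000(✓)  010011(✓)  010110(✓)  010111(✓)  011010(✓)  011011(✓)  011101(✓)  100000(✓)  100010(✓)  100011(✓)  100110(✓)  101001(✓)  101010(✓)  101100(✓)  101101(✓)  101110(✓)  110000(✓)  110100(✓)  111101(✓)
size-2^1 implicants → -00000(✓)  -00010(✓)  -00011(✓)  -01101(✓)  -10000(✓)  -11101(✓)  0-0000(✓)  0-0011  0-1101(✓)  00-000  00-101  000-01  0000-0(✓)  0000-1(✓)  00000-(✓)  00001-(✓)  0011-1  01-011  010-11  01011-  01101-  1-0000(✓)  1-1101(✓)  10-010(✓)  10-110(✓)  100-10(✓)  1000-0(✓)  10001-(✓)  101-01  101-10(✓)  1011-0  10110-  110-00
size-2^2 implicants → --0000  --1101  -000-0  -0001-  0000--  10--10
Unchecked terms (primes): --0000, --1101, -000-0, -0001-, 0-0011, 00-000, 00-101, 000-01, 0000--, 0011-1, 01-011, 010-11, 01011-, 01101-, 10--10, 101-01, 1011-0, 10110-, 110-00
Minterm coverage:
  m0 ⊆ --0000,-000-0,00-000,0000--
  m1 ⊆ 000-01,0000--
  m2 ⊆ -000-0,-0001-,0000--
  m3 ⊆ -0001-,0-0011,0000--
  m5 ⊆ 00-101,000-01
  m13 ⊆ --1101,00-101,0011-1
  m15 ⊆ 0011-1 [E]
  m16 ⊆ --0000 [E]
  m19 ⊆ 0-0011,01-011,010-11
  m22 ⊆ 01011- [E]
  m23 ⊆ 010-11,01011-
  m26 ⊆ 01101- [E]
  m27 ⊆ 01-011,01101-
  m29 ⊆ --1101 [E]
  m32 ⊆ --0000,-000-0
  m34 ⊆ -000-0,-0001-,10--10
  m35 ⊆ -0001- [E]
  m38 ⊆ 10--10 [E]
  m41 ⊆ 101-01 [E]
  m42 ⊆ 10--10 [E]
  m44 ⊆ 1011-0,10110-
  m45 ⊆ --1101,101-01,10110-
  m46 ⊆ 10--10,1011-0
  m48 ⊆ --0000,110-00
  m52 ⊆ 110-00 [E]
  m61 ⊆ --1101 [E]
E = {--0000, --1101, -0001-, 0011-1, 01011-, 01101-, 10--10, 101-01, 110-00}
Petrick residual → 0-0011, 000-01, 1011-0
Cover = c'd'e'f' + cde'f + b'c'd'e + a'c'd'ef + a'b'c'e'f + a'b'cdf + a'bc'de + a'bcd'e + ab'ef' + ab'ce'f + ab'cdf' + abc'e'f'  |cover|=12

12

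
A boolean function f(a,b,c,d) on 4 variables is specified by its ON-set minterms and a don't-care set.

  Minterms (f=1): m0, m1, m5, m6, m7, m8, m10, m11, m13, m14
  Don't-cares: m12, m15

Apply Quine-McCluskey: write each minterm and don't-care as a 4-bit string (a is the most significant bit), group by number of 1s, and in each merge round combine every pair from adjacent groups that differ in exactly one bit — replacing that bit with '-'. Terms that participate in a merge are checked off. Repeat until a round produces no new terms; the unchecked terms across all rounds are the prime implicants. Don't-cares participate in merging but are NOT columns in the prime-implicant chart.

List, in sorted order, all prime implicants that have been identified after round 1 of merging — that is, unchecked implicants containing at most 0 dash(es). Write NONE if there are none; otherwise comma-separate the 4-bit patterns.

[col 0] 0000*, 0001*, 0101*, 0110*, 0111*, 1000*, 1010*, 1011*, 1100*, 1101*, 1110*, 1111*
[col 1] -000, -101*, -110*, -111*, 0-01, 000-, 01-1*, 011-*, 1-00*, 1-10*, 1-11*, 10-0*, 101-*, 11-0*, 11-1*, 110-*, 111-*
[col 2] -1-1, -11-, 1--0, 1-1-, 11--
Prime implicants: -000, -1-1, -11-, 0-01, 000-, 1--0, 1-1-, 11--

NONE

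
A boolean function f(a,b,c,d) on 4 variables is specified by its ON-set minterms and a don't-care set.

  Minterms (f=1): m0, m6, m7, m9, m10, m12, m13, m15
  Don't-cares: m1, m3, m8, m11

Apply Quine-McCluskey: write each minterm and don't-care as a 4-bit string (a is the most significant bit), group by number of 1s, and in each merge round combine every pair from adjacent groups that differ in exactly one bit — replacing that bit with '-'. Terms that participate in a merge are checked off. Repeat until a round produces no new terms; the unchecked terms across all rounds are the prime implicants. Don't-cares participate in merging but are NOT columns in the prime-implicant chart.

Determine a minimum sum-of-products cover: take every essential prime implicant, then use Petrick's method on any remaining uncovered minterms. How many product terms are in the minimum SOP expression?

[col 0] 0000*, 0001*, 0011*, 0110*, 0111*, 1000*, 1001*, 1010*, 1011*, 1100*, 1101*, 1111*
[col 1] -000*, -001*, -011*, -111*, 0-11*, 00-1*, 000-*, 011-, 1-00*, 1-01*, 1-11*, 10-0*, 10-1*, 100-*, 101-*, 11-1*, 110-*
[col 2] --11, -0-1, -00-, 1--1, 1-0-, 10--
Prime implicants: --11, -0-1, -00-, 011-, 1--1, 1-0-, 10--
PI chart (minterm → PIs covering it):
  0 | -00-  (sole → essential)
  6 | 011-  (sole → essential)
  7 | --11,011-
  9 | -0-1,-00-,1--1,1-0-,10--
  10 | 10--  (sole → essential)
  12 | 1-0-  (sole → essential)
  13 | 1--1,1-0-
  15 | --11,1--1
Essential prime implicants: -00-, 011-, 1-0-, 10--
Petrick residual → --11
Minimum SOP uses 5 PIs: cd + b'c' + a'bc + ac' + ab'

5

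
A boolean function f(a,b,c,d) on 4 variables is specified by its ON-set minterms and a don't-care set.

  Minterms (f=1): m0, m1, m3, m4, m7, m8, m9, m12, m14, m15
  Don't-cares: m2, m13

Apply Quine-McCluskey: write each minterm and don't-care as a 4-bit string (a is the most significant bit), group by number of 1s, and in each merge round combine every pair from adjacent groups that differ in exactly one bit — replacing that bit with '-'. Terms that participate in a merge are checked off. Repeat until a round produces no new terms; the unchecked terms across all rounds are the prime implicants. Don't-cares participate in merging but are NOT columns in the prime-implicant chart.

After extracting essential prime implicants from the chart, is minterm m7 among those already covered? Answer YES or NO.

size-2^0 implicants → 0000(✓)  0001(✓)  0010(✓)  0011(✓)  0100(✓)  0111(✓)  1000(✓)  1001(✓)  1100(✓)  1101(✓)  1110(✓)  1111(✓)
size-2^1 implicants → -000(✓)  -001(✓)  -100(✓)  -111  0-00(✓)  0-11  00-0(✓)  00-1(✓)  000-(✓)  001-(✓)  1-00(✓)  1-01(✓)  100-(✓)  11-0(✓)  11-1(✓)  110-(✓)  111-(✓)
size-2^2 implicants → --00  -00-  00--  1-0-  11--
Unchecked terms (primes): --00, -00-, -111, 0-11, 00--, 1-0-, 11--
Minterm coverage:
  m0 ⊆ --00,-00-,00--
  m1 ⊆ -00-,00--
  m3 ⊆ 0-11,00--
  m4 ⊆ --00 [E]
  m7 ⊆ -111,0-11
  m8 ⊆ --00,-00-,1-0-
  m9 ⊆ -00-,1-0-
  m12 ⊆ --00,1-0-,11--
  m14 ⊆ 11-- [E]
  m15 ⊆ -111,11--
E = {--00, 11--}

NO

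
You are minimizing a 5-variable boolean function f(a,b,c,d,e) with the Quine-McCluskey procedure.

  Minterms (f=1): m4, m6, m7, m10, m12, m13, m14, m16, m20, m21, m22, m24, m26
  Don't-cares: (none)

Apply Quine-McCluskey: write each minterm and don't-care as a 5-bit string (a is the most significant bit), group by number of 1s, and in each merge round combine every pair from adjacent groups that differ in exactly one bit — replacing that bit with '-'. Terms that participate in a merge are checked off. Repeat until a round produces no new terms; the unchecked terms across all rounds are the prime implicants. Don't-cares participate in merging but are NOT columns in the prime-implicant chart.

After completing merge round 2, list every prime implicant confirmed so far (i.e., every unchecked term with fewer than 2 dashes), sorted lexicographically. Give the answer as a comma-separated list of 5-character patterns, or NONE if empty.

Round 0: 00100✓ 00110✓ 00111✓ 01010✓ 01100✓ 01101✓ 01110✓ 10000✓ 10100✓ 10101✓ 10110✓ 11000✓ 11010✓
Round 1: -0100✓ -0110✓ -1010 0-100✓ 0-110✓ 001-0✓ 0011- 01-10 011-0✓ 0110- 1-000 10-00 101-0✓ 1010- 110-0
Round 2: -01-0 0-1-0
PIs = {-01-0, -1010, 0-1-0, 0011-, 01-10, 0110-, 1-000, 10-00, 1010-, 110-0}

-1010, 0011-, 01-10, 0110-, 1-000, 10-00, 1010-, 110-0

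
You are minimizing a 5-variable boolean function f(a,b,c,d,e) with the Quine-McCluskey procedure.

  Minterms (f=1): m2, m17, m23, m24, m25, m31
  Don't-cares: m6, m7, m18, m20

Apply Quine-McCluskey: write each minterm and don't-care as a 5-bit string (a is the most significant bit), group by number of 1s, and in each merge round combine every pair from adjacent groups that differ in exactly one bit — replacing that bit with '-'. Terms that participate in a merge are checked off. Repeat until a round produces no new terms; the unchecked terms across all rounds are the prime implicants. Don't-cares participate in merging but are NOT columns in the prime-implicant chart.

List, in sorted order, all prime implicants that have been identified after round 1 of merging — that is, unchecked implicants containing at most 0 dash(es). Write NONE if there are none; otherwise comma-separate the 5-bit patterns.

10100

size-2^0 implicants → 00010(✓)  00110(✓)  00111(✓)  10001(✓)  10010(✓)  10100  10111(✓)  11000(✓)  11001(✓)  11111(✓)
size-2^1 implicants → -0010  -0111  00-10  0011-  1-001  1-111  1100-
Unchecked terms (primes): -0010, -0111, 00-10, 0011-, 1-001, 1-111, 10100, 1100-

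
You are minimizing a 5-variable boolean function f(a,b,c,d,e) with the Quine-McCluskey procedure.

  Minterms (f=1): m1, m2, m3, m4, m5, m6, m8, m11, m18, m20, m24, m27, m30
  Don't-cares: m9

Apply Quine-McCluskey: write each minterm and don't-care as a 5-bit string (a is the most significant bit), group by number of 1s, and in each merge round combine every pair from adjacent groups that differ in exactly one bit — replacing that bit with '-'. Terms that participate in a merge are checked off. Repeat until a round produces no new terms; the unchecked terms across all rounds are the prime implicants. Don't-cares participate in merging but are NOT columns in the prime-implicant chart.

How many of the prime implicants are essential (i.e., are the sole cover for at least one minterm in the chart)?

Round 0: 00001✓ 00010✓ 00011✓ 00100✓ 00101✓ 00110✓ 01000✓ 01001✓ 01011✓ 10010✓ 10100✓ 11000✓ 11011✓ 11110
Round 1: -0010 -0100 -1000 -1011 0-001✓ 0-011✓ 00-01 00-10 000-1✓ 0001- 001-0 0010- 010-1✓ 0100-
Round 2: 0-0-1
PIs = {-0010, -0100, -1000, -1011, 0-0-1, 00-01, 00-10, 0001-, 001-0, 0010-, 0100-, 11110}
Coverage chart:
  m1: 0-0-1,00-01
  m2: -0010,00-10,0001-
  m3: 0-0-1,0001-
  m4: -0100,001-0,0010-
  m5: 00-01,0010-
  m6: 00-10,001-0
  m8: -1000,0100-
  m11: -1011,0-0-1
  m18: -0010 ←essential
  m20: -0100 ←essential
  m24: -1000 ←essential
  m27: -1011 ←essential
  m30: 11110 ←essential
Essential: -0010, -0100, -1000, -1011, 11110

5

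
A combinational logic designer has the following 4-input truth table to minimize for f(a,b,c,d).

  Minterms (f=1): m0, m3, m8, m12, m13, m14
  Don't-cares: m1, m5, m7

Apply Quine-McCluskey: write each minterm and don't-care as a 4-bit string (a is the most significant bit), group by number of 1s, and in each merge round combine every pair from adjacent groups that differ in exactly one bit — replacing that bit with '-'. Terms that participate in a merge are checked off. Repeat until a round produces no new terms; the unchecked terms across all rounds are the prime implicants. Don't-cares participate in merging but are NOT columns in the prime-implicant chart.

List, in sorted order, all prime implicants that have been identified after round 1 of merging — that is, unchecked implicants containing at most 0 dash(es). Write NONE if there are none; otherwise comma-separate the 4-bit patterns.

Round 0: 0000✓ 0001✓ 0011✓ 0101✓ 0111✓ 1000✓ 1100✓ 1101✓ 1110✓
Round 1: -000 -101 0-01✓ 0-11✓ 00-1✓ 000- 01-1✓ 1-00 11-0 110-
Round 2: 0--1
PIs = {-000, -101, 0--1, 000-, 1-00, 11-0, 110-}

NONE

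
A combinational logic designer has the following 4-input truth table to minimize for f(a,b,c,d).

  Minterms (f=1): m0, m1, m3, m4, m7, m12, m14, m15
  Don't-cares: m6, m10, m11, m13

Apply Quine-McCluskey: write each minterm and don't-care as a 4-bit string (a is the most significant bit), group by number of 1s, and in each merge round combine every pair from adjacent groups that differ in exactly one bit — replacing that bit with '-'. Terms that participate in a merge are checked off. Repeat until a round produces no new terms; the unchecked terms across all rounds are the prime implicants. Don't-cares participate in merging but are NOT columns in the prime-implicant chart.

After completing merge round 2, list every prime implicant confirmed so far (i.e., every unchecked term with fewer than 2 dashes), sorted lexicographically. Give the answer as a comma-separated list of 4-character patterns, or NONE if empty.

[col 0] 0000*, 0001*, 0011*, 0100*, 0110*, 0111*, 1010*, 1011*, 1100*, 1101*, 1110*, 1111*
[col 1] -011*, -100*, -110*, -111*, 0-00, 0-11*, 00-1, 000-, 01-0*, 011-*, 1-10*, 1-11*, 101-*, 11-0*, 11-1*, 110-*, 111-*
[col 2] --11, -1-0, -11-, 1-1-, 11--
Prime implicants: --11, -1-0, -11-, 0-00, 00-1, 000-, 1-1-, 11--

0-00, 00-1, 000-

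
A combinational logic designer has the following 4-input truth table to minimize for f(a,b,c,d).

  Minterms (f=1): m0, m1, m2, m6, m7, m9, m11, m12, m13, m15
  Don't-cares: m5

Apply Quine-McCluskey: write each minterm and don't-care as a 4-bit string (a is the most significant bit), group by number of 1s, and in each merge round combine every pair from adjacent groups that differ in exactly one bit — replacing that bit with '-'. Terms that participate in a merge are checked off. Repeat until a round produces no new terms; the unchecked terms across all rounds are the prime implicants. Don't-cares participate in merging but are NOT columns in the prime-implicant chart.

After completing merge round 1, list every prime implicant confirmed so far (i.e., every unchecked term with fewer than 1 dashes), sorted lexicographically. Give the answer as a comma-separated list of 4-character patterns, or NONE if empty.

NONE

size-2^0 implicants → 0000(✓)  0001(✓)  0010(✓)  0101(✓)  0110(✓)  0111(✓)  1001(✓)  1011(✓)  1100(✓)  1101(✓)  1111(✓)
size-2^1 implicants → -001(✓)  -101(✓)  -111(✓)  0-01(✓)  0-10  00-0  000-  01-1(✓)  011-  1-01(✓)  1-11(✓)  10-1(✓)  11-1(✓)  110-
size-2^2 implicants → --01  -1-1  1--1
Unchecked terms (primes): --01, -1-1, 0-10, 00-0, 000-, 011-, 1--1, 110-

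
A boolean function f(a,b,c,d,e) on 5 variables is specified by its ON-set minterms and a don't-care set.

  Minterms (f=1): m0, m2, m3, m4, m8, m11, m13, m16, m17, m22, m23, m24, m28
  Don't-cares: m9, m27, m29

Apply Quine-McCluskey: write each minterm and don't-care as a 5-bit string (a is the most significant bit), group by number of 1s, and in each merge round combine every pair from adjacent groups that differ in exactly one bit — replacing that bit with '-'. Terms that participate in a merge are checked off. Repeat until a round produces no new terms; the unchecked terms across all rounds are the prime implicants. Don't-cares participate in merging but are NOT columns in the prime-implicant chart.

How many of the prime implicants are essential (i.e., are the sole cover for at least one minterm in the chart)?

3

size-2^0 implicants → 00000(✓)  00010(✓)  00011(✓)  00100(✓)  01000(✓)  01001(✓)  01011(✓)  01101(✓)  10000(✓)  10001(✓)  10110(✓)  10111(✓)  11000(✓)  11011(✓)  11100(✓)  11101(✓)
size-2^1 implicants → -0000(✓)  -1000(✓)  -1011  -1101  0-000(✓)  0-011  00-00  000-0  0001-  01-01  010-1  0100-  1-000(✓)  1000-  1011-  11-00  1110-
size-2^2 implicants → --000
Unchecked terms (primes): --000, -1011, -1101, 0-011, 00-00, 000-0, 0001-, 01-01, 010-1, 0100-, 1000-, 1011-, 11-00, 1110-
Minterm coverage:
  m0 ⊆ --000,00-00,000-0
  m2 ⊆ 000-0,0001-
  m3 ⊆ 0-011,0001-
  m4 ⊆ 00-00 [E]
  m8 ⊆ --000,0100-
  m11 ⊆ -1011,0-011,010-1
  m13 ⊆ -1101,01-01
  m16 ⊆ --000,1000-
  m17 ⊆ 1000- [E]
  m22 ⊆ 1011- [E]
  m23 ⊆ 1011- [E]
  m24 ⊆ --000,11-00
  m28 ⊆ 11-00,1110-
E = {00-00, 1000-, 1011-}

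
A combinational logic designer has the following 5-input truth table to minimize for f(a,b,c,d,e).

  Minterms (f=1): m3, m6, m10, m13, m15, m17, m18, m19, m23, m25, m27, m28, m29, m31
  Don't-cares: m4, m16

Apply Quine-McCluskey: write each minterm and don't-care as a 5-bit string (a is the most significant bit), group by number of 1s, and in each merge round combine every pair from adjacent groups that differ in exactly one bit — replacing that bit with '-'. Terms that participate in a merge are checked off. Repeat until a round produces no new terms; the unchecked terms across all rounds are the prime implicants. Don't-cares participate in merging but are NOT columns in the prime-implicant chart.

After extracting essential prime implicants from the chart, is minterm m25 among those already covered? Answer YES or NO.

NO

[col 0] 00011*, 00100*, 00110*, 01010, 01101*, 01111*, 10000*, 10001*, 10010*, 10011*, 10111*, 11001*, 11011*, 11100*, 11101*, 11111*
[col 1] -0011, -1101*, -1111*, 001-0, 011-1*, 1-001*, 1-011*, 1-111*, 10-11*, 100-0*, 100-1*, 1000-*, 1001-*, 11-01*, 11-11*, 110-1*, 111-1*, 1110-
[col 2] -11-1, 1--11, 1-0-1, 100--, 11--1
Prime implicants: -0011, -11-1, 001-0, 01010, 1--11, 1-0-1, 100--, 11--1, 1110-
PI chart (minterm → PIs covering it):
  3 | -0011  (sole → essential)
  6 | 001-0  (sole → essential)
  10 | 01010  (sole → essential)
  13 | -11-1  (sole → essential)
  15 | -11-1  (sole → essential)
  17 | 1-0-1,100--
  18 | 100--  (sole → essential)
  19 | -0011,1--11,1-0-1,100--
  23 | 1--11  (sole → essential)
  25 | 1-0-1,11--1
  27 | 1--11,1-0-1,11--1
  28 | 1110-  (sole → essential)
  29 | -11-1,11--1,1110-
  31 | -11-1,1--11,11--1
Essential prime implicants: -0011, -11-1, 001-0, 01010, 1--11, 100--, 1110-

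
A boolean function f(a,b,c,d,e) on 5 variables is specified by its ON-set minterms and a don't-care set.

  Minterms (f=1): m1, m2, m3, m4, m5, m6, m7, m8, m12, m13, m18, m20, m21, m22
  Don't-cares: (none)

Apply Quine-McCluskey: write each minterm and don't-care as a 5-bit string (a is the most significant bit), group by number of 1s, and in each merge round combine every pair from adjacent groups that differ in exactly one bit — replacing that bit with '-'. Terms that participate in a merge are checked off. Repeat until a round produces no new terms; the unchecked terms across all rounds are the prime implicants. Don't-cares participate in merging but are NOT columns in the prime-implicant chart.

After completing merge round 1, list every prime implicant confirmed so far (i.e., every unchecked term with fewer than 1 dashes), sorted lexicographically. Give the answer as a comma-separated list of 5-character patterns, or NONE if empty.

Round 0: 00001✓ 00010✓ 00011✓ 00100✓ 00101✓ 00110✓ 00111✓ 01000✓ 01100✓ 01101✓ 10010✓ 10100✓ 10101✓ 10110✓
Round 1: -0010✓ -0100✓ -0101✓ -0110✓ 0-100✓ 0-101✓ 00-01✓ 00-10✓ 00-11✓ 000-1✓ 0001-✓ 001-0✓ 001-1✓ 0010-✓ 0011-✓ 01-00 0110-✓ 10-10✓ 101-0✓ 1010-✓
Round 2: -0-10 -01-0 -010- 0-10- 00--1 00-1- 001--
PIs = {-0-10, -01-0, -010-, 0-10-, 00--1, 00-1-, 001--, 01-00}

NONE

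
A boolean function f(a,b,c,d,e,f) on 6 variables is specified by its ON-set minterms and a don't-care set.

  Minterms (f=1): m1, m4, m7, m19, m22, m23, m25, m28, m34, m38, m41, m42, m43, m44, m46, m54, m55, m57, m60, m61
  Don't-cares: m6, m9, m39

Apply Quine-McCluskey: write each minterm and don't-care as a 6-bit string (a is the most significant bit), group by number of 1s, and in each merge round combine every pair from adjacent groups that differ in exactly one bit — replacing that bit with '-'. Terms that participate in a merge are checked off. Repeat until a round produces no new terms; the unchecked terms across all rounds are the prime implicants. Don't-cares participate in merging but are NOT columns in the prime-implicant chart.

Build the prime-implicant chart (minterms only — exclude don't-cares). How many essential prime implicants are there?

7

Round 0: 000001✓ 000100✓ 000110✓ 000111✓ 001001✓ 010011✓ 010110✓ 010111✓ 011001✓ 011100✓ 100010✓ 100110✓ 100111✓ 101001✓ 101010✓ 101011✓ 101100✓ 101110✓ 110110✓ 110111✓ 111001✓ 111100✓ 111101✓
Round 1: -00110✓ -00111✓ -01001✓ -10110✓ -10111✓ -11001✓ -11100 0-0110✓ 0-0111✓ 0-1001✓ 00-001 0001-0 00011-✓ 010-11 01011-✓ 1-0110✓ 1-0111✓ 1-1001✓ 1-1100 10-010✓ 10-110✓ 100-10✓ 10011-✓ 101-10✓ 1010-1 10101- 1011-0 11011-✓ 111-01 11110-
Round 2: --0110✓ --0111✓ --1001 -0011-✓ -1011-✓ 0-011-✓ 1-011-✓ 10--10
Round 3: --011-
PIs = {--011-, --1001, -11100, 00-001, 0001-0, 010-11, 1-1100, 10--10, 1010-1, 10101-, 1011-0, 111-01, 11110-}
Coverage chart:
  m1: 00-001 ←essential
  m4: 0001-0 ←essential
  m7: --011- ←essential
  m19: 010-11 ←essential
  m22: --011- ←essential
  m23: --011-,010-11
  m25: --1001 ←essential
  m28: -11100 ←essential
  m34: 10--10 ←essential
  m38: --011-,10--10
  m41: --1001,1010-1
  m42: 10--10,10101-
  m43: 1010-1,10101-
  m44: 1-1100,1011-0
  m46: 10--10,1011-0
  m54: --011- ←essential
  m55: --011- ←essential
  m57: --1001,111-01
  m60: -11100,1-1100,11110-
  m61: 111-01,11110-
Essential: --011-, --1001, -11100, 00-001, 0001-0, 010-11, 10--10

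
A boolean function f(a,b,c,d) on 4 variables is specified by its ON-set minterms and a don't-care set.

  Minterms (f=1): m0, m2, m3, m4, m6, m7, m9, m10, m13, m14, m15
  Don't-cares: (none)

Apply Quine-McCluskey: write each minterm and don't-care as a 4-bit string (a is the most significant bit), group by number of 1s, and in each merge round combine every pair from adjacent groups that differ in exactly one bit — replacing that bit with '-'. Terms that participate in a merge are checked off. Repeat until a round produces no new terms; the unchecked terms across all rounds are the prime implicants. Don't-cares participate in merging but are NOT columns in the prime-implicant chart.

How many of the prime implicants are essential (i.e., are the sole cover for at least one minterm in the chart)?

[col 0] 0000*, 0010*, 0011*, 0100*, 0110*, 0111*, 1001*, 1010*, 1101*, 1110*, 1111*
[col 1] -010*, -110*, -111*, 0-00*, 0-10*, 0-11*, 00-0*, 001-*, 01-0*, 011-*, 1-01, 1-10*, 11-1, 111-*
[col 2] --10, -11-, 0--0, 0-1-
Prime implicants: --10, -11-, 0--0, 0-1-, 1-01, 11-1
PI chart (minterm → PIs covering it):
  0 | 0--0  (sole → essential)
  2 | --10,0--0,0-1-
  3 | 0-1-  (sole → essential)
  4 | 0--0  (sole → essential)
  6 | --10,-11-,0--0,0-1-
  7 | -11-,0-1-
  9 | 1-01  (sole → essential)
  10 | --10  (sole → essential)
  13 | 1-01,11-1
  14 | --10,-11-
  15 | -11-,11-1
Essential prime implicants: --10, 0--0, 0-1-, 1-01

4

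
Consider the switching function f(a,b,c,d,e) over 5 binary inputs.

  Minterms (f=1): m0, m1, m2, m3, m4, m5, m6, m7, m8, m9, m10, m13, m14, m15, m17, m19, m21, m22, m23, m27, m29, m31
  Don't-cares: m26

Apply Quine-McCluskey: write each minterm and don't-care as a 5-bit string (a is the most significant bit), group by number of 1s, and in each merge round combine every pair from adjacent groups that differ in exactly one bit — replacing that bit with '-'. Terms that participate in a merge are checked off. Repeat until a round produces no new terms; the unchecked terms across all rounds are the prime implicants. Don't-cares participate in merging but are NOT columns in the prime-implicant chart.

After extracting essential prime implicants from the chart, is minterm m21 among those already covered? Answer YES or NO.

YES

[col 0] 00000*, 00001*, 00010*, 00011*, 00100*, 00101*, 00110*, 00111*, 01000*, 01001*, 01010*, 01101*, 01110*, 01111*, 10001*, 10011*, 10101*, 10110*, 10111*, 11010*, 11011*, 11101*, 11111*
[col 1] -0001*, -0011*, -0101*, -0110*, -0111*, -1010, -1101*, -1111*, 0-000*, 0-001*, 0-010*, 0-101*, 0-110*, 0-111*, 00-00*, 00-01*, 00-10*, 00-11*, 000-0*, 000-1*, 0000-*, 0001-*, 001-0*, 001-1*, 0010-*, 0011-*, 01-01*, 01-10*, 010-0*, 0100-*, 011-1*, 0111-*, 1-011*, 1-101*, 1-111*, 10-01*, 10-11*, 100-1*, 101-1*, 1011-*, 11-11*, 1101-, 111-1*
[col 2] --101*, --111*, -0-01*, -0-11*, -00-1*, -01-1*, -011-, -11-1*, 0--01, 0--10, 0-0-0, 0-00-, 0-1-1*, 0-11-, 00--0*, 00--1*, 00-0-*, 00-1-*, 000--*, 001--*, 1--11, 1-1-1*, 10--1*
[col 3] --1-1, -0--1, 00---
Prime implicants: --1-1, -0--1, -011-, -1010, 0--01, 0--10, 0-0-0, 0-00-, 0-11-, 00---, 1--11, 1101-
PI chart (minterm → PIs covering it):
  0 | 0-0-0,0-00-,00---
  1 | -0--1,0--01,0-00-,00---
  2 | 0--10,0-0-0,00---
  3 | -0--1,00---
  4 | 00---  (sole → essential)
  5 | --1-1,-0--1,0--01,00---
  6 | -011-,0--10,0-11-,00---
  7 | --1-1,-0--1,-011-,0-11-,00---
  8 | 0-0-0,0-00-
  9 | 0--01,0-00-
  10 | -1010,0--10,0-0-0
  13 | --1-1,0--01
  14 | 0--10,0-11-
  15 | --1-1,0-11-
  17 | -0--1  (sole → essential)
  19 | -0--1,1--11
  21 | --1-1,-0--1
  22 | -011-  (sole → essential)
  23 | --1-1,-0--1,-011-,1--11
  27 | 1--11,1101-
  29 | --1-1  (sole → essential)
  31 | --1-1,1--11
Essential prime implicants: --1-1, -0--1, -011-, 00---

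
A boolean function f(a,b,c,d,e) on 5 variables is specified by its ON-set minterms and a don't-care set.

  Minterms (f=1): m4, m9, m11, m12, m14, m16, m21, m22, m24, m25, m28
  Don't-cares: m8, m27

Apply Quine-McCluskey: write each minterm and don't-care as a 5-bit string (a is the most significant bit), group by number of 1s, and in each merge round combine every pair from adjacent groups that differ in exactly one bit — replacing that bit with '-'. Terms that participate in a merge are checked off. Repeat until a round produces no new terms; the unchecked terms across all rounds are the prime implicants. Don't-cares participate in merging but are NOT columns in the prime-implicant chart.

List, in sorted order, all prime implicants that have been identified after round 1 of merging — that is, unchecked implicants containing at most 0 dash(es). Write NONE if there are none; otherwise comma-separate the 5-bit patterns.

size-2^0 implicants → 00100(✓)  01000(✓)  01001(✓)  01011(✓)  01100(✓)  01110(✓)  10000(✓)  10101  10110  11000(✓)  11001(✓)  11011(✓)  11100(✓)
size-2^1 implicants → -1000(✓)  -1001(✓)  -1011(✓)  -1100(✓)  0-100  01-00(✓)  010-1(✓)  0100-(✓)  011-0  1-000  11-00(✓)  110-1(✓)  1100-(✓)
size-2^2 implicants → -1-00  -10-1  -100-
Unchecked terms (primes): -1-00, -10-1, -100-, 0-100, 011-0, 1-000, 10101, 10110

10101, 10110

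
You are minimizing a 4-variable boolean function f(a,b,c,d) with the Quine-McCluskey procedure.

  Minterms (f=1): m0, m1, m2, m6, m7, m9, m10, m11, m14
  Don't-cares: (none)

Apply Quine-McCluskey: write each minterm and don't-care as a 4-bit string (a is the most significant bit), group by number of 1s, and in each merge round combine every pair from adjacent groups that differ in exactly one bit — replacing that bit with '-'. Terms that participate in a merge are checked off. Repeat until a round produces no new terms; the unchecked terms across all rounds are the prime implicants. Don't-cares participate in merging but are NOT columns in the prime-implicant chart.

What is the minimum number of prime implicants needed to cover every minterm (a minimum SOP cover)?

size-2^0 implicants → 0000(✓)  0001(✓)  0010(✓)  0110(✓)  0111(✓)  1001(✓)  1010(✓)  1011(✓)  1110(✓)
size-2^1 implicants → -001  -010(✓)  -110(✓)  0-10(✓)  00-0  000-  011-  1-10(✓)  10-1  101-
size-2^2 implicants → --10
Unchecked terms (primes): --10, -001, 00-0, 000-, 011-, 10-1, 101-
Minterm coverage:
  m0 ⊆ 00-0,000-
  m1 ⊆ -001,000-
  m2 ⊆ --10,00-0
  m6 ⊆ --10,011-
  m7 ⊆ 011- [E]
  m9 ⊆ -001,10-1
  m10 ⊆ --10,101-
  m11 ⊆ 10-1,101-
  m14 ⊆ --10 [E]
E = {--10, 011-}
Petrick residual → 000-, 10-1
Cover = cd' + a'b'c' + a'bc + ab'd  |cover|=4

4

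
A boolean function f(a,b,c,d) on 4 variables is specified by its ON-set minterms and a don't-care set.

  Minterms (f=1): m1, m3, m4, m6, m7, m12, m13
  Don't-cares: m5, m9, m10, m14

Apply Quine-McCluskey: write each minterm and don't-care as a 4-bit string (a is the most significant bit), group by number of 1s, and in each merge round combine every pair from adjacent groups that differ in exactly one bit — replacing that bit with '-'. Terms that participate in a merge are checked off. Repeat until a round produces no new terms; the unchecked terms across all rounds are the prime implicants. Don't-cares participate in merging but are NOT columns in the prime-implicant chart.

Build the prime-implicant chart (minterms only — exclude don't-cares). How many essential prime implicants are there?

1

size-2^0 implicants → 0001(✓)  0011(✓)  0100(✓)  0101(✓)  0110(✓)  0111(✓)  1001(✓)  1010(✓)  1100(✓)  1101(✓)  1110(✓)
size-2^1 implicants → -001(✓)  -100(✓)  -101(✓)  -110(✓)  0-01(✓)  0-11(✓)  00-1(✓)  01-0(✓)  01-1(✓)  010-(✓)  011-(✓)  1-01(✓)  1-10  11-0(✓)  110-(✓)
size-2^2 implicants → --01  -1-0  -10-  0--1  01--
Unchecked terms (primes): --01, -1-0, -10-, 0--1, 01--, 1-10
Minterm coverage:
  m1 ⊆ --01,0--1
  m3 ⊆ 0--1 [E]
  m4 ⊆ -1-0,-10-,01--
  m6 ⊆ -1-0,01--
  m7 ⊆ 0--1,01--
  m12 ⊆ -1-0,-10-
  m13 ⊆ --01,-10-
E = {0--1}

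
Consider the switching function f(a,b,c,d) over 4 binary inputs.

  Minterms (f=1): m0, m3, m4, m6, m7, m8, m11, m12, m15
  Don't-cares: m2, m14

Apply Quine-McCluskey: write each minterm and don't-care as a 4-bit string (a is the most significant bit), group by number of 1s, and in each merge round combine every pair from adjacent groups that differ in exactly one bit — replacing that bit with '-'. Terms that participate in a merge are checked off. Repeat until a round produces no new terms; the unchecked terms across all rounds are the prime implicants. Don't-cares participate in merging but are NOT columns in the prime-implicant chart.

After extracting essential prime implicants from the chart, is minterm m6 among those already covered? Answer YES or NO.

NO

size-2^0 implicants → 0000(✓)  0010(✓)  0011(✓)  0100(✓)  0110(✓)  0111(✓)  1000(✓)  1011(✓)  1100(✓)  1110(✓)  1111(✓)
size-2^1 implicants → -000(✓)  -011(✓)  -100(✓)  -110(✓)  -111(✓)  0-00(✓)  0-10(✓)  0-11(✓)  00-0(✓)  001-(✓)  01-0(✓)  011-(✓)  1-00(✓)  1-11(✓)  11-0(✓)  111-(✓)
size-2^2 implicants → --00  --11  -1-0  -11-  0--0  0-1-
Unchecked terms (primes): --00, --11, -1-0, -11-, 0--0, 0-1-
Minterm coverage:
  m0 ⊆ --00,0--0
  m3 ⊆ --11,0-1-
  m4 ⊆ --00,-1-0,0--0
  m6 ⊆ -1-0,-11-,0--0,0-1-
  m7 ⊆ --11,-11-,0-1-
  m8 ⊆ --00 [E]
  m11 ⊆ --11 [E]
  m12 ⊆ --00,-1-0
  m15 ⊆ --11,-11-
E = {--00, --11}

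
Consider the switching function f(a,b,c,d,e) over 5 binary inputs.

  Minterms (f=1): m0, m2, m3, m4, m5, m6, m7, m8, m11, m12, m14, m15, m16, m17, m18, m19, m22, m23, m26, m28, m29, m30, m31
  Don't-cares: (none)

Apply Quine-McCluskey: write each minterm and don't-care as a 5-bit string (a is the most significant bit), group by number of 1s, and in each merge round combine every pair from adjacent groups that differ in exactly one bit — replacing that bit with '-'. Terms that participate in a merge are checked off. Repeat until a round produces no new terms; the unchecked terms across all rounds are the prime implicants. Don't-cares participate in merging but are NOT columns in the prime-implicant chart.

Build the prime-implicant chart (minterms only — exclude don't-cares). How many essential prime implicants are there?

Round 0: 00000✓ 00010✓ 00011✓ 00100✓ 00101✓ 00110✓ 00111✓ 01000✓ 01011✓ 01100✓ 01110✓ 01111✓ 10000✓ 10001✓ 10010✓ 10011✓ 10110✓ 10111✓ 11010✓ 11100✓ 11101✓ 11110✓ 11111✓
Round 1: -0000✓ -0010✓ -0011✓ -0110✓ -0111✓ -1100✓ -1110✓ -1111✓ 0-000✓ 0-011✓ 0-100✓ 0-110✓ 0-111✓ 00-00✓ 00-10✓ 00-11✓ 000-0✓ 0001-✓ 001-0✓ 001-1✓ 0010-✓ 0011-✓ 01-00✓ 01-11✓ 011-0✓ 0111-✓ 1-010✓ 1-110✓ 1-111✓ 10-10✓ 10-11✓ 100-0✓ 100-1✓ 1000-✓ 1001-✓ 1011-✓ 11-10✓ 111-0✓ 111-1✓ 1110-✓ 1111-✓
Round 2: --110✓ --111✓ -0-10✓ -0-11✓ -00-0 -001-✓ -011-✓ -11-0 -111-✓ 0--00 0--11 0-1-0 0-11-✓ 00--0 00-1-✓ 001-- 1--10 1-11-✓ 10-1-✓ 100-- 111--
Round 3: --11- -0-1-
PIs = {--11-, -0-1-, -00-0, -11-0, 0--00, 0--11, 0-1-0, 00--0, 001--, 1--10, 100--, 111--}
Coverage chart:
  m0: -00-0,0--00,00--0
  m2: -0-1-,-00-0,00--0
  m3: -0-1-,0--11
  m4: 0--00,0-1-0,00--0,001--
  m5: 001-- ←essential
  m6: --11-,-0-1-,0-1-0,00--0,001--
  m7: --11-,-0-1-,0--11,001--
  m8: 0--00 ←essential
  m11: 0--11 ←essential
  m12: -11-0,0--00,0-1-0
  m14: --11-,-11-0,0-1-0
  m15: --11-,0--11
  m16: -00-0,100--
  m17: 100-- ←essential
  m18: -0-1-,-00-0,1--10,100--
  m19: -0-1-,100--
  m22: --11-,-0-1-,1--10
  m23: --11-,-0-1-
  m26: 1--10 ←essential
  m28: -11-0,111--
  m29: 111-- ←essential
  m30: --11-,-11-0,1--10,111--
  m31: --11-,111--
Essential: 0--00, 0--11, 001--, 1--10, 100--, 111--

6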